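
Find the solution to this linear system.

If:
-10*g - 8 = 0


Then:
g = -4/5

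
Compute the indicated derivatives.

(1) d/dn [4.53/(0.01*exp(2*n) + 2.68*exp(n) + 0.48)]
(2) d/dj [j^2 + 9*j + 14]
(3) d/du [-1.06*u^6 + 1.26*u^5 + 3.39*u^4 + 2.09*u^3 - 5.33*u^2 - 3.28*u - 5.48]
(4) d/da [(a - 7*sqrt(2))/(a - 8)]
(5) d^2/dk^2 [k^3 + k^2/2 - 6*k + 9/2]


(1) = (-0.0906*exp(n) - 12.1404)*exp(n)/(0.01*exp(2*n) + 2.68*exp(n) + 0.48)^2
(2) = 2*j + 9
(3) = -6.36*u^5 + 6.3*u^4 + 13.56*u^3 + 6.27*u^2 - 10.66*u - 3.28
(4) = (-8 + 7*sqrt(2))/(a - 8)^2
(5) = 6*k + 1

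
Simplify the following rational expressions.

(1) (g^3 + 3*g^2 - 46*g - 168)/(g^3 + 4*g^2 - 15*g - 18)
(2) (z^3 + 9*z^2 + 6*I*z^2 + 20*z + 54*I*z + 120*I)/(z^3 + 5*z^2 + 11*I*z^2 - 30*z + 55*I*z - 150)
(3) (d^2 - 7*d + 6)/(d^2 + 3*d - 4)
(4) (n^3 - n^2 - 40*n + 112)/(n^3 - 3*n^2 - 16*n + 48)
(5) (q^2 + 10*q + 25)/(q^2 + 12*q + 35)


(1) = (g^2 - 3*g - 28)/(g^2 - 2*g - 3)
(2) = (z + 4)/(z + 5*I)
(3) = (d - 6)/(d + 4)
(4) = (n^2 + 3*n - 28)/(n^2 + n - 12)
(5) = (q + 5)/(q + 7)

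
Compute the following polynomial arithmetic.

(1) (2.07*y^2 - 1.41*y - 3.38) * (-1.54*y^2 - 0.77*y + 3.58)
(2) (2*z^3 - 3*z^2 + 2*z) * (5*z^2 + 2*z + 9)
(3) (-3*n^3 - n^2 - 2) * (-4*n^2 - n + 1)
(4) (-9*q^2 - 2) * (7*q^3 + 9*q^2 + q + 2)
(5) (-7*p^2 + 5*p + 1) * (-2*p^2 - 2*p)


(1) = -3.1878*y^4 + 0.5775*y^3 + 13.7015*y^2 - 2.4452*y - 12.1004
(2) = 10*z^5 - 11*z^4 + 22*z^3 - 23*z^2 + 18*z
(3) = 12*n^5 + 7*n^4 - 2*n^3 + 7*n^2 + 2*n - 2
(4) = -63*q^5 - 81*q^4 - 23*q^3 - 36*q^2 - 2*q - 4
(5) = 14*p^4 + 4*p^3 - 12*p^2 - 2*p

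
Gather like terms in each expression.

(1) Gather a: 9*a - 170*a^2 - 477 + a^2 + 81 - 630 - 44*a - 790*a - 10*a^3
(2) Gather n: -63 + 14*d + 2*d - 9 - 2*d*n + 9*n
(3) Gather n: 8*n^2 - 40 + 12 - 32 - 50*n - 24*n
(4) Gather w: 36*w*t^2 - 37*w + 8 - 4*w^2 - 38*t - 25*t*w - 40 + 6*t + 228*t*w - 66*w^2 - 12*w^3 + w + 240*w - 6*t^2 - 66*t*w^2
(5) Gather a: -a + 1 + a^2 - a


(1) = -10*a^3 - 169*a^2 - 825*a - 1026
(2) = 16*d + n*(9 - 2*d) - 72
(3) = 8*n^2 - 74*n - 60
(4) = -6*t^2 - 32*t - 12*w^3 + w^2*(-66*t - 70) + w*(36*t^2 + 203*t + 204) - 32
(5) = a^2 - 2*a + 1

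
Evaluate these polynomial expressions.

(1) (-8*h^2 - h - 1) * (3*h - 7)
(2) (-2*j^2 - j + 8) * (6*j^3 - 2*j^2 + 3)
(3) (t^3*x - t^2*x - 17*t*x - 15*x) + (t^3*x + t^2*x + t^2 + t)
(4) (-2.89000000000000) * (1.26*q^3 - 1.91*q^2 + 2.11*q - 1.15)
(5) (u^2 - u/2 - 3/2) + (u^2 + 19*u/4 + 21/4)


(1) = -24*h^3 + 53*h^2 + 4*h + 7
(2) = -12*j^5 - 2*j^4 + 50*j^3 - 22*j^2 - 3*j + 24
(3) = 2*t^3*x + t^2 - 17*t*x + t - 15*x
(4) = -3.6414*q^3 + 5.5199*q^2 - 6.0979*q + 3.3235
(5) = 2*u^2 + 17*u/4 + 15/4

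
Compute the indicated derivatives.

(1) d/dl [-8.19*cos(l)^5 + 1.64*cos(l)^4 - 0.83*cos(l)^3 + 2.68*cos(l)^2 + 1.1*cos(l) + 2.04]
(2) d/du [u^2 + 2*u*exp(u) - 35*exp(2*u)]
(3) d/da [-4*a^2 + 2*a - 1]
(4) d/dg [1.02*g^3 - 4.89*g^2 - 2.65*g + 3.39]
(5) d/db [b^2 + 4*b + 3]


(1) = (40.95*cos(l)^4 - 6.56*cos(l)^3 + 2.49*cos(l)^2 - 5.36*cos(l) - 1.1)*sin(l)
(2) = 2*u*exp(u) + 2*u - 70*exp(2*u) + 2*exp(u)
(3) = 2 - 8*a
(4) = 3.06*g^2 - 9.78*g - 2.65
(5) = 2*b + 4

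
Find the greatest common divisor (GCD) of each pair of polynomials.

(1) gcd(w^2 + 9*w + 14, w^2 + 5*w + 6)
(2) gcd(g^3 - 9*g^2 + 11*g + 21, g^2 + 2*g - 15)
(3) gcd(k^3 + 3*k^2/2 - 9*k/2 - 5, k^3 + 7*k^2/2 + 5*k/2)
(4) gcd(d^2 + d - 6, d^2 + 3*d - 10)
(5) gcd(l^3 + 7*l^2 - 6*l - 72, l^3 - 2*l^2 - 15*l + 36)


(1) = w + 2
(2) = g - 3
(3) = k^2 + 7*k/2 + 5/2
(4) = d - 2
(5) = gcd((l - 3)*(l + 4)*(l + 6), (l - 3)^2*(l + 4)) = l^2 + l - 12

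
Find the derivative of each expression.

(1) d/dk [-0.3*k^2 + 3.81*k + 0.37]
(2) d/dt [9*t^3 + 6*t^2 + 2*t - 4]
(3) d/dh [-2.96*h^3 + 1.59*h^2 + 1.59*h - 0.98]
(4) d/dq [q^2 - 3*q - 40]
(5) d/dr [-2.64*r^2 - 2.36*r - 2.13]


(1) = 3.81 - 0.6*k
(2) = 27*t^2 + 12*t + 2
(3) = -8.88*h^2 + 3.18*h + 1.59
(4) = 2*q - 3
(5) = -5.28*r - 2.36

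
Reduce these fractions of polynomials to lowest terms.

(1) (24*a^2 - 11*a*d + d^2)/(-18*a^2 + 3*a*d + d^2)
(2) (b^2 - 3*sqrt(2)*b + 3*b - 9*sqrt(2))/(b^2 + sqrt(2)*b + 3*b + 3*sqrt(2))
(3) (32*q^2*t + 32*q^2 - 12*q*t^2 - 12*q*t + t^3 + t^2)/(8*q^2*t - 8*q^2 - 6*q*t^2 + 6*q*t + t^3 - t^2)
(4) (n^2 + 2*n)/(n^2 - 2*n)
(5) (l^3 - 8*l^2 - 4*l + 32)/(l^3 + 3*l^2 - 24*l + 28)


(1) = (-8*a + d)/(6*a + d)
(2) = (b - 3*sqrt(2))/(b + sqrt(2))
(3) = (8*q*t + 8*q - t^2 - t)/(2*q*t - 2*q - t^2 + t)
(4) = (n + 2)/(n - 2)
(5) = (l^2 - 6*l - 16)/(l^2 + 5*l - 14)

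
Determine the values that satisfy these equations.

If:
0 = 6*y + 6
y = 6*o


Then:
o = -1/6
y = -1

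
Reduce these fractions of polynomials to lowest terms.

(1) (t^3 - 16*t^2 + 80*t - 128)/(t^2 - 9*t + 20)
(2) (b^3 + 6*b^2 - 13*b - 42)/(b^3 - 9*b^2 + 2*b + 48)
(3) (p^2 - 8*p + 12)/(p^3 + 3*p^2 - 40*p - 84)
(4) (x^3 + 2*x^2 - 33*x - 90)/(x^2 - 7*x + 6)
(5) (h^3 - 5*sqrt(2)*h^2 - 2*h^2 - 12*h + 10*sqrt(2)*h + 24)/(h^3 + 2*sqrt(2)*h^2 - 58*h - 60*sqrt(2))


(1) = (t^2 - 12*t + 32)/(t - 5)
(2) = (b + 7)/(b - 8)
(3) = (p - 2)/(p^2 + 9*p + 14)
(4) = (x^2 + 8*x + 15)/(x - 1)
(5) = (h^2 + h*(-6*sqrt(2) - 2) + 12*sqrt(2))/(h^2 + sqrt(2)*h - 60)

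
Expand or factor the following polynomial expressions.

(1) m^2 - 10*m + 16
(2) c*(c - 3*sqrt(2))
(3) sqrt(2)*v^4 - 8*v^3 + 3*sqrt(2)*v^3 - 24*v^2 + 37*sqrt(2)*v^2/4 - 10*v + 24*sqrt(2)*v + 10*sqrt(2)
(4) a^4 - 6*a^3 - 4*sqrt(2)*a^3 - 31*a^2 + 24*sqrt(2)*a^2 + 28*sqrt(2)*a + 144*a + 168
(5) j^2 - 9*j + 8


(1) = (m - 8)*(m - 2)
(2) = c^2 - 3*sqrt(2)*c
(3) = (v + 5/2)*(v - 2*sqrt(2))^2*(sqrt(2)*v + sqrt(2)/2)
(4) = (a - 7)*(a + 1)*(a - 6*sqrt(2))*(a + 2*sqrt(2))
(5) = (j - 8)*(j - 1)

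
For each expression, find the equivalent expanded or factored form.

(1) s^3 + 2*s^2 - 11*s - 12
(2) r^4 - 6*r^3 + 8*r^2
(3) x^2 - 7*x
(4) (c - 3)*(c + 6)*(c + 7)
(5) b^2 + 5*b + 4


(1) = (s - 3)*(s + 1)*(s + 4)
(2) = r^2*(r - 4)*(r - 2)
(3) = x*(x - 7)
(4) = c^3 + 10*c^2 + 3*c - 126
(5) = (b + 1)*(b + 4)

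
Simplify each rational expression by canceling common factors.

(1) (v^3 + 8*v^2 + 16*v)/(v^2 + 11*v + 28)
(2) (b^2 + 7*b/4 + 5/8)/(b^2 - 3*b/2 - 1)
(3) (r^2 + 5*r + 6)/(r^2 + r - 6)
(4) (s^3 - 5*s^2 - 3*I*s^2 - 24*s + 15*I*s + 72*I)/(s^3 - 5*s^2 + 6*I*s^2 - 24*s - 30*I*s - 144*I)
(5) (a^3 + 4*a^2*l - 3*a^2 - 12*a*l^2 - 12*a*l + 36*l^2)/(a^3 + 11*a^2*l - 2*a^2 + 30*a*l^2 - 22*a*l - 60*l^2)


(1) = (v^2 + 4*v)/(v + 7)
(2) = (4*b + 5)/(4*b - 8)
(3) = (r + 2)/(r - 2)
(4) = (s - 3*I)/(s + 6*I)
(5) = (a^2 - 2*a*l - 3*a + 6*l)/(a^2 + 5*a*l - 2*a - 10*l)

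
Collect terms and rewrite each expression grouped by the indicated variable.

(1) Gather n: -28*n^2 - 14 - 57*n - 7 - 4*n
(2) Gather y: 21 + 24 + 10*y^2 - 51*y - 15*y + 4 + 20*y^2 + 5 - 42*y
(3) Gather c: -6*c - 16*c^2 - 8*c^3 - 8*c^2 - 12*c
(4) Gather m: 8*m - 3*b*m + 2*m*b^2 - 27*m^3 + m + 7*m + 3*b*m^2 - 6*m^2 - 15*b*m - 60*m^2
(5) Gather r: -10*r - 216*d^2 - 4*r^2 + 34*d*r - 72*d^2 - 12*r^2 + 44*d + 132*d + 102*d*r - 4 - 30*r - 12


(1) = -28*n^2 - 61*n - 21
(2) = 30*y^2 - 108*y + 54
(3) = -8*c^3 - 24*c^2 - 18*c
(4) = -27*m^3 + m^2*(3*b - 66) + m*(2*b^2 - 18*b + 16)
(5) = -288*d^2 + 176*d - 16*r^2 + r*(136*d - 40) - 16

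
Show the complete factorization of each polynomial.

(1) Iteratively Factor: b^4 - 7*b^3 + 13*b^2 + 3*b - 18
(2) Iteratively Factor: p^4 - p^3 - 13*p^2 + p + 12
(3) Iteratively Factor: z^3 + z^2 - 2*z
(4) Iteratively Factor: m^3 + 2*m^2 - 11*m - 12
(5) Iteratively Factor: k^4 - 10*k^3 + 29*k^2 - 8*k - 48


(1) = (b - 3)*(b^3 - 4*b^2 + b + 6) = (b - 3)*(b - 2)*(b^2 - 2*b - 3) = (b - 3)^2*(b - 2)*(b + 1)
(2) = (p + 3)*(p^3 - 4*p^2 - p + 4) = (p + 1)*(p + 3)*(p^2 - 5*p + 4) = (p - 4)*(p + 1)*(p + 3)*(p - 1)
(3) = (z)*(z^2 + z - 2) = z*(z + 2)*(z - 1)
(4) = (m + 1)*(m^2 + m - 12) = (m + 1)*(m + 4)*(m - 3)
(5) = (k + 1)*(k^3 - 11*k^2 + 40*k - 48) = (k - 3)*(k + 1)*(k^2 - 8*k + 16) = (k - 4)*(k - 3)*(k + 1)*(k - 4)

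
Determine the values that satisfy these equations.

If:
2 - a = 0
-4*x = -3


Then:
a = 2
x = 3/4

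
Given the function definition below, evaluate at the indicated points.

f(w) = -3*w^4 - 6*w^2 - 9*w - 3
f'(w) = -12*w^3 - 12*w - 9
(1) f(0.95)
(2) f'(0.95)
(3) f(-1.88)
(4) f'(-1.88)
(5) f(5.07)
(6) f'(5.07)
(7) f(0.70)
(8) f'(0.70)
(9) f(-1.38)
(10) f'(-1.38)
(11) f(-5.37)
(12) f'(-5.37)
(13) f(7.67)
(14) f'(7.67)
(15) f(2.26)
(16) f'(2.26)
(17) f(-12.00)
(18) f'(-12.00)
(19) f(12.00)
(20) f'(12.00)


(1) = -19.41
(2) = -30.69
(3) = -44.76
(4) = 93.30
(5) = -2185.09
(6) = -1633.73
(7) = -12.96
(8) = -21.52
(9) = -12.89
(10) = 39.10
(11) = -2622.39
(12) = 1913.69
(13) = -10807.52
(14) = -5515.65
(15) = -132.25
(16) = -174.64
(17) = -62967.00
(18) = 20871.00
(19) = -63183.00
(20) = -20889.00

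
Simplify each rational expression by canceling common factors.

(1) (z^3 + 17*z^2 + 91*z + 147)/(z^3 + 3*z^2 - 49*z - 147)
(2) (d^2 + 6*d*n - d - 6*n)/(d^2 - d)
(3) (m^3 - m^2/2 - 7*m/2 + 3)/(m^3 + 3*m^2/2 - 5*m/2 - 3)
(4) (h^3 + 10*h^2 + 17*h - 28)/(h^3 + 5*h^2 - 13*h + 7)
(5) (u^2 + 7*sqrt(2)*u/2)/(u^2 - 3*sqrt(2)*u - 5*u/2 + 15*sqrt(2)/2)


(1) = (z + 7)/(z - 7)
(2) = (d + 6*n)/d
(3) = (m - 1)/(m + 1)
(4) = (h + 4)/(h - 1)
(5) = (4*u^2 + 14*sqrt(2)*u)/(4*u^2 + u*(-12*sqrt(2) - 10) + 30*sqrt(2))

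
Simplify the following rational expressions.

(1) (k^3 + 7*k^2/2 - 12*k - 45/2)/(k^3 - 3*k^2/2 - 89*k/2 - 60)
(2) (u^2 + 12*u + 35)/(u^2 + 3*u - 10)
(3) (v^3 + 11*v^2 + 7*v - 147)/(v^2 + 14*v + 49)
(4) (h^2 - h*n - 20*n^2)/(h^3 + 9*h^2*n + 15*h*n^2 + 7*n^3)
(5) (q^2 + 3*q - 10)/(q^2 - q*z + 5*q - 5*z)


(1) = (k - 3)/(k - 8)
(2) = (u + 7)/(u - 2)
(3) = v - 3
(4) = (h^2 - h*n - 20*n^2)/(h^3 + 9*h^2*n + 15*h*n^2 + 7*n^3)
(5) = (2 - q)/(-q + z)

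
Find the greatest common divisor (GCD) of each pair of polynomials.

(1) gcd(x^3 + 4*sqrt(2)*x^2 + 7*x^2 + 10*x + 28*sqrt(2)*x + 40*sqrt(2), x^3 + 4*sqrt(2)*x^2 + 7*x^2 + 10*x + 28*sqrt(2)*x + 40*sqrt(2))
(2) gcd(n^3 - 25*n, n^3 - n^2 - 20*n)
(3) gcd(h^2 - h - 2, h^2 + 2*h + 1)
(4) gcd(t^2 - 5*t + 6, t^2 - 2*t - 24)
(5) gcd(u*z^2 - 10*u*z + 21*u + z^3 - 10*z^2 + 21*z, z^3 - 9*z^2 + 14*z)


(1) = x^3 + x^2*(4*sqrt(2) + 7) + x*(10 + 28*sqrt(2)) + 40*sqrt(2)
(2) = gcd(n*(n - 5)*(n + 5), n*(n - 5)*(n + 4)) = n^2 - 5*n
(3) = gcd((h - 2)*(h + 1), (h + 1)^2) = h + 1
(4) = gcd((t - 3)*(t - 2), (t - 6)*(t + 4)) = 1
(5) = gcd((u + z)*(z - 7)*(z - 3), z*(z - 7)*(z - 2)) = z - 7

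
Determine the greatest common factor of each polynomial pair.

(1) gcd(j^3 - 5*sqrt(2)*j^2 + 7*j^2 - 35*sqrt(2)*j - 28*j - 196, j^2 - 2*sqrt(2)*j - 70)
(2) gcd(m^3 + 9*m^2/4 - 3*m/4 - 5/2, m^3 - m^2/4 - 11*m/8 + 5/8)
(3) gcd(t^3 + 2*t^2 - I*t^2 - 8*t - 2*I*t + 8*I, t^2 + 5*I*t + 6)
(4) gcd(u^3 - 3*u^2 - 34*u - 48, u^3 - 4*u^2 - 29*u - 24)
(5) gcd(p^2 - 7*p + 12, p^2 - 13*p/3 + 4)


(1) = gcd((j + 7)*(j - 7*sqrt(2))*(j + 2*sqrt(2)), (j - 7*sqrt(2))*(j + 5*sqrt(2))) = j - 7*sqrt(2)
(2) = gcd((m - 1)*(m + 5/4)*(m + 2), (m - 1)*(m - 1/2)*(m + 5/4)) = m^2 + m/4 - 5/4
(3) = gcd((t - 2)*(t + 4)*(t - I), (t - I)*(t + 6*I)) = t - I
(4) = gcd((u - 8)*(u + 2)*(u + 3), (u - 8)*(u + 1)*(u + 3)) = u^2 - 5*u - 24
(5) = p - 3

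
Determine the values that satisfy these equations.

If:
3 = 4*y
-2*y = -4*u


Then:
u = 3/8
y = 3/4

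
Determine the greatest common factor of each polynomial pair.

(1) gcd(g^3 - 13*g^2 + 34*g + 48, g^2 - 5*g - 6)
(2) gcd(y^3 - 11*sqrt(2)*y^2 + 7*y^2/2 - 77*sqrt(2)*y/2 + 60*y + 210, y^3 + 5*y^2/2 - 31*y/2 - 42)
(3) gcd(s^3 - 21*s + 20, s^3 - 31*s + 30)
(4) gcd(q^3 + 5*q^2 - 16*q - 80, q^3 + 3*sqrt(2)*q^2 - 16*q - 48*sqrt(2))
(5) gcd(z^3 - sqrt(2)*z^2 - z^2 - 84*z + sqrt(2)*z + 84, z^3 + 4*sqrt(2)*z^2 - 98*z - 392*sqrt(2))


(1) = gcd((g - 8)*(g - 6)*(g + 1), (g - 6)*(g + 1)) = g^2 - 5*g - 6
(2) = y + 7/2
(3) = s - 1
(4) = q^2 - 16
(5) = gcd((z - 1)*(z - 7*sqrt(2))*(z + 6*sqrt(2)), (z - 7*sqrt(2))*(z + 4*sqrt(2))*(z + 7*sqrt(2))) = z - 7*sqrt(2)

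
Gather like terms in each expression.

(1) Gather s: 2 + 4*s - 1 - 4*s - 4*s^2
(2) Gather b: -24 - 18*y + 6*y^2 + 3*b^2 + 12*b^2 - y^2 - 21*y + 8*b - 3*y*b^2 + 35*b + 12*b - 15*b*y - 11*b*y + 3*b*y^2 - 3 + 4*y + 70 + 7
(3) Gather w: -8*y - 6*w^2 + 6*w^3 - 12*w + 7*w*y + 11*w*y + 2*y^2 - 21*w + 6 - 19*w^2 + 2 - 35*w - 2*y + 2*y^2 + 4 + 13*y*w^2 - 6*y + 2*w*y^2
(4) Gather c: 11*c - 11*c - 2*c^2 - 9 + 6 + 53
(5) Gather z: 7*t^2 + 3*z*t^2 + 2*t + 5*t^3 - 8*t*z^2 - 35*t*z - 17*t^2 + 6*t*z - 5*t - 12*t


(1) = 1 - 4*s^2
(2) = b^2*(15 - 3*y) + b*(3*y^2 - 26*y + 55) + 5*y^2 - 35*y + 50
(3) = 6*w^3 + w^2*(13*y - 25) + w*(2*y^2 + 18*y - 68) + 4*y^2 - 16*y + 12
(4) = 50 - 2*c^2
(5) = 5*t^3 - 10*t^2 - 8*t*z^2 - 15*t + z*(3*t^2 - 29*t)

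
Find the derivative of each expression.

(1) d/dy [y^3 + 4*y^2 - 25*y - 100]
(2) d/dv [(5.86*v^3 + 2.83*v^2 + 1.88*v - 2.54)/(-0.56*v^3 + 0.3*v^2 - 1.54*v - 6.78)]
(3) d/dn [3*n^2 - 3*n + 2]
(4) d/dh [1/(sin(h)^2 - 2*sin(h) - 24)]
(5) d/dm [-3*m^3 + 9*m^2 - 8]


(1) = 3*y^2 + 8*y - 25
(2) = (3.3428*v^4 - 15.9432*v^3 - 128.3818*v^2 - 36.8508*v - 16.658)/(0.3136*v^6 - 0.336*v^5 + 1.8148*v^4 + 6.6696*v^3 - 1.6964*v^2 + 20.8824*v + 45.9684)
(3) = 6*n - 3
(4) = 2*(1 - sin(h))*cos(h)/((sin(h) - 6)^2*(sin(h) + 4)^2)
(5) = 9*m*(2 - m)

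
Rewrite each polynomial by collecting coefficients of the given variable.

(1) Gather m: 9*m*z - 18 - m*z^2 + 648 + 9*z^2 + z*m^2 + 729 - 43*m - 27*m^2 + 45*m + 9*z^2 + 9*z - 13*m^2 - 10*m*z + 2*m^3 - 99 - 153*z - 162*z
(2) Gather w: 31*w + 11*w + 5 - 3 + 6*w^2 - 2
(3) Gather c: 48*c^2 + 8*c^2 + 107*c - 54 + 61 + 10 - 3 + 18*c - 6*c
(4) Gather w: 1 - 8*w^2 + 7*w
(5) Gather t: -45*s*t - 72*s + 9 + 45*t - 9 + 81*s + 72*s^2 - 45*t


(1) = 2*m^3 + m^2*(z - 40) + m*(-z^2 - z + 2) + 18*z^2 - 306*z + 1260
(2) = 6*w^2 + 42*w
(3) = 56*c^2 + 119*c + 14
(4) = -8*w^2 + 7*w + 1
(5) = 72*s^2 - 45*s*t + 9*s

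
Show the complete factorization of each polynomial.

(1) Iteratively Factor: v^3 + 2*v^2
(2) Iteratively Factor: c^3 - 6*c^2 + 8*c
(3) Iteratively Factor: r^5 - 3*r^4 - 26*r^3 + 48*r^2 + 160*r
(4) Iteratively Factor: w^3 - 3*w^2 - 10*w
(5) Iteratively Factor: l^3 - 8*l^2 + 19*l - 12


(1) = (v + 2)*(v^2) = v*(v + 2)*(v)
(2) = (c)*(c^2 - 6*c + 8) = c*(c - 2)*(c - 4)
(3) = (r + 4)*(r^4 - 7*r^3 + 2*r^2 + 40*r) = (r + 2)*(r + 4)*(r^3 - 9*r^2 + 20*r) = (r - 5)*(r + 2)*(r + 4)*(r^2 - 4*r) = r*(r - 5)*(r + 2)*(r + 4)*(r - 4)
(4) = (w + 2)*(w^2 - 5*w) = (w - 5)*(w + 2)*(w)
(5) = (l - 4)*(l^2 - 4*l + 3) = (l - 4)*(l - 1)*(l - 3)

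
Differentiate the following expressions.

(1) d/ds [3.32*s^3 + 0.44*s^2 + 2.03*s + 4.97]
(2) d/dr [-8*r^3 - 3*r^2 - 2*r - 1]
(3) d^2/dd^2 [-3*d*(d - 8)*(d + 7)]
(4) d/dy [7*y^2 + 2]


(1) = 9.96*s^2 + 0.88*s + 2.03
(2) = -24*r^2 - 6*r - 2
(3) = 6 - 18*d
(4) = 14*y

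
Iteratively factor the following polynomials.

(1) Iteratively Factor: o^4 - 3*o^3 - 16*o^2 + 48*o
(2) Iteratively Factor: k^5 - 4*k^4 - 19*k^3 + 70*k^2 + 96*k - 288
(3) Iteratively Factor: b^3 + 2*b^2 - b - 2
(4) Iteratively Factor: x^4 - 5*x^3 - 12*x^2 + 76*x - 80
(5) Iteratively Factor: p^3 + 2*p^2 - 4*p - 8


(1) = (o)*(o^3 - 3*o^2 - 16*o + 48) = o*(o - 4)*(o^2 + o - 12) = o*(o - 4)*(o - 3)*(o + 4)
(2) = (k - 2)*(k^4 - 2*k^3 - 23*k^2 + 24*k + 144) = (k - 4)*(k - 2)*(k^3 + 2*k^2 - 15*k - 36) = (k - 4)*(k - 2)*(k + 3)*(k^2 - k - 12) = (k - 4)^2*(k - 2)*(k + 3)*(k + 3)
(3) = (b + 1)*(b^2 + b - 2) = (b + 1)*(b + 2)*(b - 1)
(4) = (x - 5)*(x^3 - 12*x + 16) = (x - 5)*(x - 2)*(x^2 + 2*x - 8) = (x - 5)*(x - 2)*(x + 4)*(x - 2)
(5) = (p - 2)*(p^2 + 4*p + 4) = (p - 2)*(p + 2)*(p + 2)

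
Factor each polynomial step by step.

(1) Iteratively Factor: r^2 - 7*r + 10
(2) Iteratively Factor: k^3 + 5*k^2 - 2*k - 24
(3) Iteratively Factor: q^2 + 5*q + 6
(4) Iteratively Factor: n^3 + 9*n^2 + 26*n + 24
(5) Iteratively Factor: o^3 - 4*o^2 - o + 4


(1) = (r - 5)*(r - 2)
(2) = (k + 4)*(k^2 + k - 6) = (k + 3)*(k + 4)*(k - 2)
(3) = (q + 3)*(q + 2)
(4) = (n + 4)*(n^2 + 5*n + 6) = (n + 2)*(n + 4)*(n + 3)
(5) = (o - 1)*(o^2 - 3*o - 4) = (o - 1)*(o + 1)*(o - 4)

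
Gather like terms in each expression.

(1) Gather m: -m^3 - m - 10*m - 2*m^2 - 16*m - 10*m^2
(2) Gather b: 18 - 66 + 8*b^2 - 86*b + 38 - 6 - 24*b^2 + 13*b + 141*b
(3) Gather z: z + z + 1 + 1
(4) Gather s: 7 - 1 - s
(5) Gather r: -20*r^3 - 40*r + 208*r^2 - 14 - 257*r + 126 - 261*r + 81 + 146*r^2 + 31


(1) = -m^3 - 12*m^2 - 27*m
(2) = -16*b^2 + 68*b - 16
(3) = 2*z + 2
(4) = 6 - s
(5) = -20*r^3 + 354*r^2 - 558*r + 224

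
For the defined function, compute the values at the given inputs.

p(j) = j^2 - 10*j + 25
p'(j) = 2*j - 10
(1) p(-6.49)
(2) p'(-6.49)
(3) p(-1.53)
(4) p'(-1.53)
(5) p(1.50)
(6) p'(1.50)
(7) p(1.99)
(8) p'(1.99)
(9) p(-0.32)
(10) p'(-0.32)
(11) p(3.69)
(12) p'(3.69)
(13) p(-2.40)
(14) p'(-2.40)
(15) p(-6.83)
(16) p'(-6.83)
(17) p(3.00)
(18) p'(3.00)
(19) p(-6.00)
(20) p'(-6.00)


(1) = 132.02
(2) = -22.98
(3) = 42.64
(4) = -13.06
(5) = 12.25
(6) = -7.00
(7) = 9.06
(8) = -6.02
(9) = 28.30
(10) = -10.64
(11) = 1.72
(12) = -2.62
(13) = 54.76
(14) = -14.80
(15) = 139.95
(16) = -23.66
(17) = 4.00
(18) = -4.00
(19) = 121.00
(20) = -22.00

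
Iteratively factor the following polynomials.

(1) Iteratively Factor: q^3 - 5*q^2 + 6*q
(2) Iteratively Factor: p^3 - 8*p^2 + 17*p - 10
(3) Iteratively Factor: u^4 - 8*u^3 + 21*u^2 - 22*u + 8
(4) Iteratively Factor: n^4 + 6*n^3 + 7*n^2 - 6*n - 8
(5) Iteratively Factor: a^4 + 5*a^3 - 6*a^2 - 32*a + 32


(1) = (q)*(q^2 - 5*q + 6) = q*(q - 2)*(q - 3)
(2) = (p - 2)*(p^2 - 6*p + 5) = (p - 5)*(p - 2)*(p - 1)
(3) = (u - 1)*(u^3 - 7*u^2 + 14*u - 8) = (u - 4)*(u - 1)*(u^2 - 3*u + 2) = (u - 4)*(u - 1)^2*(u - 2)
(4) = (n + 1)*(n^3 + 5*n^2 + 2*n - 8) = (n + 1)*(n + 4)*(n^2 + n - 2) = (n - 1)*(n + 1)*(n + 4)*(n + 2)
(5) = (a + 4)*(a^3 + a^2 - 10*a + 8) = (a - 1)*(a + 4)*(a^2 + 2*a - 8) = (a - 1)*(a + 4)^2*(a - 2)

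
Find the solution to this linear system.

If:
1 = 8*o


Then:
o = 1/8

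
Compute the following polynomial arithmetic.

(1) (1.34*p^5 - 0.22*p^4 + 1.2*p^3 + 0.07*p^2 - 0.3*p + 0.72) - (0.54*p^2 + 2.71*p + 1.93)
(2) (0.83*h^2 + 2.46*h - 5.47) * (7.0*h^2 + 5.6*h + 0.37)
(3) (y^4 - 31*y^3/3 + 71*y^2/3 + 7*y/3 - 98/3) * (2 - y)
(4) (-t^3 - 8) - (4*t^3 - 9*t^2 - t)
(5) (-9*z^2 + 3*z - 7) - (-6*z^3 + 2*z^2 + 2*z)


(1) = 1.34*p^5 - 0.22*p^4 + 1.2*p^3 - 0.47*p^2 - 3.01*p - 1.21
(2) = 5.81*h^4 + 21.868*h^3 - 24.2069*h^2 - 29.7218*h - 2.0239
(3) = -y^5 + 37*y^4/3 - 133*y^3/3 + 45*y^2 + 112*y/3 - 196/3
(4) = -5*t^3 + 9*t^2 + t - 8
(5) = 6*z^3 - 11*z^2 + z - 7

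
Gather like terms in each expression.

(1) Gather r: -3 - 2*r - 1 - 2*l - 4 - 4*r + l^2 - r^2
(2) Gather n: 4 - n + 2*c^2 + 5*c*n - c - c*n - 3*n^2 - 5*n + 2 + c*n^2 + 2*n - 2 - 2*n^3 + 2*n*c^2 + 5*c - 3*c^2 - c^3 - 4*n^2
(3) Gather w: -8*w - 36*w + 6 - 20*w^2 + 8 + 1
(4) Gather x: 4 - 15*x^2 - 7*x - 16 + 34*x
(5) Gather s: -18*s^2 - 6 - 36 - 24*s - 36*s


(1) = l^2 - 2*l - r^2 - 6*r - 8
(2) = -c^3 - c^2 + 4*c - 2*n^3 + n^2*(c - 7) + n*(2*c^2 + 4*c - 4) + 4
(3) = -20*w^2 - 44*w + 15
(4) = -15*x^2 + 27*x - 12
(5) = -18*s^2 - 60*s - 42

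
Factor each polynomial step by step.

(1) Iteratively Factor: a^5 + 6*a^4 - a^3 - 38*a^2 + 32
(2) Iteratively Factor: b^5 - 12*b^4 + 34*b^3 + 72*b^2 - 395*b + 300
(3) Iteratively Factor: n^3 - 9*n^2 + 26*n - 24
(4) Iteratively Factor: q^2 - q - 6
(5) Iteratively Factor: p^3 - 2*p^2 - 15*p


(1) = (a - 2)*(a^4 + 8*a^3 + 15*a^2 - 8*a - 16) = (a - 2)*(a + 4)*(a^3 + 4*a^2 - a - 4) = (a - 2)*(a + 4)^2*(a^2 - 1) = (a - 2)*(a + 1)*(a + 4)^2*(a - 1)
(2) = (b + 3)*(b^4 - 15*b^3 + 79*b^2 - 165*b + 100) = (b - 4)*(b + 3)*(b^3 - 11*b^2 + 35*b - 25) = (b - 5)*(b - 4)*(b + 3)*(b^2 - 6*b + 5) = (b - 5)*(b - 4)*(b - 1)*(b + 3)*(b - 5)
(3) = (n - 3)*(n^2 - 6*n + 8) = (n - 3)*(n - 2)*(n - 4)
(4) = (q - 3)*(q + 2)
(5) = (p - 5)*(p^2 + 3*p) = (p - 5)*(p + 3)*(p)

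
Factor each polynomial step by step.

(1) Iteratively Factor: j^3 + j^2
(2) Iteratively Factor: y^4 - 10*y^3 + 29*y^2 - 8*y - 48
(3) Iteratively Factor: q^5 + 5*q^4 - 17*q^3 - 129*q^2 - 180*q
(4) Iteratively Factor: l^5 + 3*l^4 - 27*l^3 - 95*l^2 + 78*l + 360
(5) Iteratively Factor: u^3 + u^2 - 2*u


(1) = (j)*(j^2 + j) = j^2*(j + 1)
(2) = (y - 3)*(y^3 - 7*y^2 + 8*y + 16) = (y - 3)*(y + 1)*(y^2 - 8*y + 16) = (y - 4)*(y - 3)*(y + 1)*(y - 4)
(3) = (q + 3)*(q^4 + 2*q^3 - 23*q^2 - 60*q) = (q + 3)*(q + 4)*(q^3 - 2*q^2 - 15*q) = q*(q + 3)*(q + 4)*(q^2 - 2*q - 15) = q*(q + 3)^2*(q + 4)*(q - 5)
(4) = (l + 4)*(l^4 - l^3 - 23*l^2 - 3*l + 90) = (l - 5)*(l + 4)*(l^3 + 4*l^2 - 3*l - 18) = (l - 5)*(l + 3)*(l + 4)*(l^2 + l - 6) = (l - 5)*(l - 2)*(l + 3)*(l + 4)*(l + 3)
(5) = (u - 1)*(u^2 + 2*u) = (u - 1)*(u + 2)*(u)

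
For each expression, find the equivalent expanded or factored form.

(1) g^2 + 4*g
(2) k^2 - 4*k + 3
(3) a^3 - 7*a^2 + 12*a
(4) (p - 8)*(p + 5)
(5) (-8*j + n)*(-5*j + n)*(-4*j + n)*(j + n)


(1) = g*(g + 4)
(2) = (k - 3)*(k - 1)
(3) = a*(a - 4)*(a - 3)
(4) = p^2 - 3*p - 40
(5) = -160*j^4 - 68*j^3*n + 75*j^2*n^2 - 16*j*n^3 + n^4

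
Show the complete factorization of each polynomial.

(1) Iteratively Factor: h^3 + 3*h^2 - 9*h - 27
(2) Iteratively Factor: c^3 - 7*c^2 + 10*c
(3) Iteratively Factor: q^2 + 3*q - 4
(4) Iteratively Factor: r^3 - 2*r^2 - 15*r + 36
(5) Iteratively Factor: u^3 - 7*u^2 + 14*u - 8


(1) = (h - 3)*(h^2 + 6*h + 9) = (h - 3)*(h + 3)*(h + 3)
(2) = (c - 5)*(c^2 - 2*c) = c*(c - 5)*(c - 2)
(3) = (q + 4)*(q - 1)
(4) = (r + 4)*(r^2 - 6*r + 9) = (r - 3)*(r + 4)*(r - 3)
(5) = (u - 4)*(u^2 - 3*u + 2) = (u - 4)*(u - 1)*(u - 2)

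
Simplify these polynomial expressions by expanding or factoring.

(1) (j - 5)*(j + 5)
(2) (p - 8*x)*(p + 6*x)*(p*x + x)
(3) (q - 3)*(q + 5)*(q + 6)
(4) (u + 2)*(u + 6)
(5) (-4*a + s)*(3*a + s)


(1) = j^2 - 25
(2) = p^3*x - 2*p^2*x^2 + p^2*x - 48*p*x^3 - 2*p*x^2 - 48*x^3
(3) = q^3 + 8*q^2 - 3*q - 90
(4) = u^2 + 8*u + 12
(5) = -12*a^2 - a*s + s^2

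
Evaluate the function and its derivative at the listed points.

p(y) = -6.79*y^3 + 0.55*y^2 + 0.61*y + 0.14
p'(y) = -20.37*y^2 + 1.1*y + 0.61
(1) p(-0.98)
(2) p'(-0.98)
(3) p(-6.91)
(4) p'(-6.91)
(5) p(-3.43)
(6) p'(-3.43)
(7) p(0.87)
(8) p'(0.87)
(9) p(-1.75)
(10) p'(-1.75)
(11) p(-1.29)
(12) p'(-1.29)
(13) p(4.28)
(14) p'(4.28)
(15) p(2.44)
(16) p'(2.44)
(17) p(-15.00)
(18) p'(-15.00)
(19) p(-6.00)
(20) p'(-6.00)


(1) = 6.46
(2) = -20.03
(3) = 2262.47
(4) = -979.62
(5) = 278.52
(6) = -242.81
(7) = -3.38
(8) = -13.85
(9) = 37.15
(10) = -63.70
(11) = 14.84
(12) = -34.71
(13) = -519.53
(14) = -367.83
(15) = -93.73
(16) = -117.98
(17) = 23030.99
(18) = -4599.14
(19) = 1482.92
(20) = -739.31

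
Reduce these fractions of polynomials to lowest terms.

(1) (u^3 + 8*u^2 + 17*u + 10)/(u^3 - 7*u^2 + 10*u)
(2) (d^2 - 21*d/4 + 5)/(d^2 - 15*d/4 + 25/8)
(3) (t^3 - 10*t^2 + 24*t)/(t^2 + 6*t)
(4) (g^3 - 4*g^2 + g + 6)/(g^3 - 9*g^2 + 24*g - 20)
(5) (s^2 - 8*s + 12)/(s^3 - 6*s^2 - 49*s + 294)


(1) = (u^3 + 8*u^2 + 17*u + 10)/(u^3 - 7*u^2 + 10*u)
(2) = (2*d - 8)/(2*d - 5)
(3) = (t^2 - 10*t + 24)/(t + 6)
(4) = (g^2 - 2*g - 3)/(g^2 - 7*g + 10)
(5) = (s - 2)/(s^2 - 49)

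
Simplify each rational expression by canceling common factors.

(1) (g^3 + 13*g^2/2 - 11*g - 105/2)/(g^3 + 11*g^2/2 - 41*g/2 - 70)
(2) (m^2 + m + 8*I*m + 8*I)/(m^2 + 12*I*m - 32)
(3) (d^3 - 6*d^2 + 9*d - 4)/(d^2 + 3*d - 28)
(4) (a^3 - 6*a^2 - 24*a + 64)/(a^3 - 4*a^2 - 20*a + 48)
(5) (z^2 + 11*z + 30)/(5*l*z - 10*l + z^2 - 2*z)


(1) = (g - 3)/(g - 4)
(2) = (m + 1)/(m + 4*I)
(3) = (d^2 - 2*d + 1)/(d + 7)
(4) = (a - 8)/(a - 6)
(5) = (z^2 + 11*z + 30)/(5*l*z - 10*l + z^2 - 2*z)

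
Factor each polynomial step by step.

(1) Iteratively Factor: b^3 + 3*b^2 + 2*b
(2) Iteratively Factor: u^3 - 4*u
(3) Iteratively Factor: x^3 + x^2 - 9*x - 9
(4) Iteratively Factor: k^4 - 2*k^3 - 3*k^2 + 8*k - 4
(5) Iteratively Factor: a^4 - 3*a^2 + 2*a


(1) = (b)*(b^2 + 3*b + 2) = b*(b + 1)*(b + 2)
(2) = (u - 2)*(u^2 + 2*u) = (u - 2)*(u + 2)*(u)
(3) = (x + 3)*(x^2 - 2*x - 3) = (x - 3)*(x + 3)*(x + 1)
(4) = (k + 2)*(k^3 - 4*k^2 + 5*k - 2) = (k - 1)*(k + 2)*(k^2 - 3*k + 2) = (k - 1)^2*(k + 2)*(k - 2)
(5) = (a - 1)*(a^3 + a^2 - 2*a) = (a - 1)*(a + 2)*(a^2 - a) = (a - 1)^2*(a + 2)*(a)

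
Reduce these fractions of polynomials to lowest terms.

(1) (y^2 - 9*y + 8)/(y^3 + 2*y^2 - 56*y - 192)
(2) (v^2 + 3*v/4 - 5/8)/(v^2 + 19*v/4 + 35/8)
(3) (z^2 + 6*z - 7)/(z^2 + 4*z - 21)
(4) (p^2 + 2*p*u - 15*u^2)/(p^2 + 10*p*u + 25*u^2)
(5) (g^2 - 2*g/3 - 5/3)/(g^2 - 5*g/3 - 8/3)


(1) = (y - 1)/(y^2 + 10*y + 24)
(2) = (2*v - 1)/(2*v + 7)
(3) = (z - 1)/(z - 3)
(4) = (p - 3*u)/(p + 5*u)
(5) = (3*g - 5)/(3*g - 8)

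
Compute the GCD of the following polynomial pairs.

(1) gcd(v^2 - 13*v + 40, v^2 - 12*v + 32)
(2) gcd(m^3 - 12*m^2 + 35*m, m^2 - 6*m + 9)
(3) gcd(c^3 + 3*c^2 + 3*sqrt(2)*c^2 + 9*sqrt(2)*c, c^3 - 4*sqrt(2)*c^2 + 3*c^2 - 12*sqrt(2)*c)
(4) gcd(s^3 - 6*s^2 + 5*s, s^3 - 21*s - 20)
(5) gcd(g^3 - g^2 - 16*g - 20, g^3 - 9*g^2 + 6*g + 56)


(1) = gcd((v - 8)*(v - 5), (v - 8)*(v - 4)) = v - 8
(2) = 1
(3) = gcd(c*(c + 3)*(c + 3*sqrt(2)), c*(c + 3)*(c - 4*sqrt(2))) = c^2 + 3*c
(4) = s - 5
(5) = gcd((g - 5)*(g + 2)^2, (g - 7)*(g - 4)*(g + 2)) = g + 2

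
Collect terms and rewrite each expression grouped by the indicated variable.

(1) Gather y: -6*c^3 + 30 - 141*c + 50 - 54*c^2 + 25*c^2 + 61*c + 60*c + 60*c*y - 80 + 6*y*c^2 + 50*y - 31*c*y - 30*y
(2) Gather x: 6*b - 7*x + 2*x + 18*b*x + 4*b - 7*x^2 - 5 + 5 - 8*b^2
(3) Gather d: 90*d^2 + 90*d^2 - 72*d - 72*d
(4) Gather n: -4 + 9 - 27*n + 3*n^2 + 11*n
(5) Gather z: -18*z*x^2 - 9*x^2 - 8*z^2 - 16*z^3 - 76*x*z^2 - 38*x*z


(1) = -6*c^3 - 29*c^2 - 20*c + y*(6*c^2 + 29*c + 20)
(2) = -8*b^2 + 10*b - 7*x^2 + x*(18*b - 5)
(3) = 180*d^2 - 144*d
(4) = 3*n^2 - 16*n + 5
(5) = -9*x^2 - 16*z^3 + z^2*(-76*x - 8) + z*(-18*x^2 - 38*x)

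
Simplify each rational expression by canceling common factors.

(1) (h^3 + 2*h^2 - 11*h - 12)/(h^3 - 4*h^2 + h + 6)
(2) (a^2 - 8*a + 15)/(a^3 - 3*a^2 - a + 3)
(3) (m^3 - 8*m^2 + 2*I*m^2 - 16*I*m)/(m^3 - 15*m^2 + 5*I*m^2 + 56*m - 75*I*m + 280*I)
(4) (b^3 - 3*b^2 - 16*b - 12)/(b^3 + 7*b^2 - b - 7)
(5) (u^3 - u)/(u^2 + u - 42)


(1) = (h + 4)/(h - 2)
(2) = (a - 5)/(a^2 - 1)
(3) = (m^2 + 2*I*m)/(m^2 + m*(-7 + 5*I) - 35*I)
(4) = (b^2 - 4*b - 12)/(b^2 + 6*b - 7)
(5) = (u^3 - u)/(u^2 + u - 42)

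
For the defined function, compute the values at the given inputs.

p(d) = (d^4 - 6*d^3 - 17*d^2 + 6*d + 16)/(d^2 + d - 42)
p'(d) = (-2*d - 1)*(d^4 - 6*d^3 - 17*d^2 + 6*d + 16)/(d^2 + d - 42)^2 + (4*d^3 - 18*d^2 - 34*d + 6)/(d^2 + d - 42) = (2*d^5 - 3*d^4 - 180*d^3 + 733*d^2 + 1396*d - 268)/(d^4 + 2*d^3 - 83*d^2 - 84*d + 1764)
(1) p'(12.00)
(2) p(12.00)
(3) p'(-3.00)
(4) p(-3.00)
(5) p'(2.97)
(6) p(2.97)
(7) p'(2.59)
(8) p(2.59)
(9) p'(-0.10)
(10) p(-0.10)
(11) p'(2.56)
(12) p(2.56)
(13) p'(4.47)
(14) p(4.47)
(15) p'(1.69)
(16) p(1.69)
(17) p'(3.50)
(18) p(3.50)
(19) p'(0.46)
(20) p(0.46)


(1) = 18.96
(2) = 70.25
(3) = 4.84
(4) = -2.44
(5) = 6.42
(6) = 6.47
(7) = 4.90
(8) = 4.33
(9) = -0.23
(10) = -0.36
(11) = 4.79
(12) = 4.19
(13) = 22.45
(14) = 24.70
(15) = 2.37
(16) = 1.15
(17) = 9.40
(18) = 10.61
(19) = 0.30
(20) = -0.35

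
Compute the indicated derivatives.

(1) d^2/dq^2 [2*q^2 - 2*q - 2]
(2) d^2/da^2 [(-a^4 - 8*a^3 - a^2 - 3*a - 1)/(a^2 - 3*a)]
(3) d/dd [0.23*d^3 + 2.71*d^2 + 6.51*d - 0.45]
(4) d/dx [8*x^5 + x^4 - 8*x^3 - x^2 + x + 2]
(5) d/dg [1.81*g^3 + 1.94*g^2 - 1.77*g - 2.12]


(1) = 4
(2) = 2*(-a^6 + 9*a^5 - 27*a^4 - 78*a^3 - 3*a^2 + 9*a - 9)/(a^3*(a^3 - 9*a^2 + 27*a - 27))
(3) = 0.69*d^2 + 5.42*d + 6.51
(4) = 40*x^4 + 4*x^3 - 24*x^2 - 2*x + 1
(5) = 5.43*g^2 + 3.88*g - 1.77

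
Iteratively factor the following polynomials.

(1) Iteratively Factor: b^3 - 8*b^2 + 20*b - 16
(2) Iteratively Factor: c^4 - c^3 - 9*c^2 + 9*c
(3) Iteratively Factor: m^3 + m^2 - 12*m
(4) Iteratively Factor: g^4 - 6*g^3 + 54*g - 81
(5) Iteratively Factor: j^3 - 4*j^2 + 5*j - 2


(1) = (b - 2)*(b^2 - 6*b + 8) = (b - 2)^2*(b - 4)
(2) = (c)*(c^3 - c^2 - 9*c + 9) = c*(c + 3)*(c^2 - 4*c + 3) = c*(c - 1)*(c + 3)*(c - 3)
(3) = (m + 4)*(m^2 - 3*m) = (m - 3)*(m + 4)*(m)
(4) = (g - 3)*(g^3 - 3*g^2 - 9*g + 27) = (g - 3)^2*(g^2 - 9) = (g - 3)^2*(g + 3)*(g - 3)
(5) = (j - 1)*(j^2 - 3*j + 2) = (j - 1)^2*(j - 2)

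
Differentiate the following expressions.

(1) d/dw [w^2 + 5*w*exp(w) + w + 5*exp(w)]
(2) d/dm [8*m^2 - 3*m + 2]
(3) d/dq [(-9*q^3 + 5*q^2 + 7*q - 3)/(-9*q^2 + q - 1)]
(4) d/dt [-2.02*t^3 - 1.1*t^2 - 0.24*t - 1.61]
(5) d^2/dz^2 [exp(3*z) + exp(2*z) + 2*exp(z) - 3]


(1) = 5*w*exp(w) + 2*w + 10*exp(w) + 1
(2) = 16*m - 3
(3) = (81*q^4 - 18*q^3 + 95*q^2 - 64*q - 4)/(81*q^4 - 18*q^3 + 19*q^2 - 2*q + 1)
(4) = -6.06*t^2 - 2.2*t - 0.24
(5) = (9*exp(2*z) + 4*exp(z) + 2)*exp(z)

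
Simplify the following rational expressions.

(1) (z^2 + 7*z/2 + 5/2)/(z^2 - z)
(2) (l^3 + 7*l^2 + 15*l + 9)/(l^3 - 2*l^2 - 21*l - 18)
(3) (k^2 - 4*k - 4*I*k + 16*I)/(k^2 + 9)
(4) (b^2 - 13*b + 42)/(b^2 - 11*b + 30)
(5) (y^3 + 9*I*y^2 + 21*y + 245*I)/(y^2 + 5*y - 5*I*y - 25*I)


(1) = (2*z^2 + 7*z + 5)/(2*z^2 - 2*z)
(2) = (l + 3)/(l - 6)
(3) = (k^2 + k*(-4 - 4*I) + 16*I)/(k^2 + 9)
(4) = (b - 7)/(b - 5)
(5) = (y^2 + 14*I*y - 49)/(y + 5)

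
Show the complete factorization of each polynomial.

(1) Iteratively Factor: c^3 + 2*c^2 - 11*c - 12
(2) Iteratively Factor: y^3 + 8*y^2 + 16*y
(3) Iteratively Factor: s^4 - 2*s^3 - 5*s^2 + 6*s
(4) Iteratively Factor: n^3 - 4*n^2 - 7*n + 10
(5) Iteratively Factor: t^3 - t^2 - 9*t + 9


(1) = (c + 4)*(c^2 - 2*c - 3) = (c - 3)*(c + 4)*(c + 1)
(2) = (y + 4)*(y^2 + 4*y) = y*(y + 4)*(y + 4)
(3) = (s - 1)*(s^3 - s^2 - 6*s) = s*(s - 1)*(s^2 - s - 6) = s*(s - 3)*(s - 1)*(s + 2)
(4) = (n + 2)*(n^2 - 6*n + 5) = (n - 1)*(n + 2)*(n - 5)
(5) = (t - 3)*(t^2 + 2*t - 3) = (t - 3)*(t + 3)*(t - 1)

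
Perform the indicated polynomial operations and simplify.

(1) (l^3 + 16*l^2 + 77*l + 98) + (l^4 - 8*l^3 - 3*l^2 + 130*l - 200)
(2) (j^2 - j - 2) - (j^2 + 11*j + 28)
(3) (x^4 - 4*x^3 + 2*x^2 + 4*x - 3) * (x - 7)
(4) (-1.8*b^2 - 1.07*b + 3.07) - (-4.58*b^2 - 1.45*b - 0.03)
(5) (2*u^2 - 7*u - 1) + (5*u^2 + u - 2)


(1) = l^4 - 7*l^3 + 13*l^2 + 207*l - 102
(2) = -12*j - 30
(3) = x^5 - 11*x^4 + 30*x^3 - 10*x^2 - 31*x + 21
(4) = 2.78*b^2 + 0.38*b + 3.1
(5) = 7*u^2 - 6*u - 3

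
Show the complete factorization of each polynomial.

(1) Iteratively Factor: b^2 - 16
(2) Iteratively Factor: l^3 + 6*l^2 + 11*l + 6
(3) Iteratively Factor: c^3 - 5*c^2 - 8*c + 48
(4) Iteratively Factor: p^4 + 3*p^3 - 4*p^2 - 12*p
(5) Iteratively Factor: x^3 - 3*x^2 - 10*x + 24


(1) = (b - 4)*(b + 4)
(2) = (l + 2)*(l^2 + 4*l + 3) = (l + 2)*(l + 3)*(l + 1)
(3) = (c - 4)*(c^2 - c - 12) = (c - 4)*(c + 3)*(c - 4)
(4) = (p + 2)*(p^3 + p^2 - 6*p) = (p - 2)*(p + 2)*(p^2 + 3*p) = (p - 2)*(p + 2)*(p + 3)*(p)
(5) = (x + 3)*(x^2 - 6*x + 8) = (x - 2)*(x + 3)*(x - 4)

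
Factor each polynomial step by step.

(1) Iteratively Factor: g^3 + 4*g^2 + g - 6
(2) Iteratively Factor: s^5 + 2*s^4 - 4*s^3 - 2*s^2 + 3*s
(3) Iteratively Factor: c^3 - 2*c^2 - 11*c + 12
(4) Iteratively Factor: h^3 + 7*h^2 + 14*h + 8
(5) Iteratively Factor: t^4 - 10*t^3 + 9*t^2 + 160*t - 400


(1) = (g + 3)*(g^2 + g - 2) = (g - 1)*(g + 3)*(g + 2)
(2) = (s)*(s^4 + 2*s^3 - 4*s^2 - 2*s + 3) = s*(s - 1)*(s^3 + 3*s^2 - s - 3) = s*(s - 1)*(s + 3)*(s^2 - 1) = s*(s - 1)*(s + 1)*(s + 3)*(s - 1)
(3) = (c - 4)*(c^2 + 2*c - 3) = (c - 4)*(c - 1)*(c + 3)
(4) = (h + 1)*(h^2 + 6*h + 8) = (h + 1)*(h + 2)*(h + 4)
(5) = (t - 4)*(t^3 - 6*t^2 - 15*t + 100) = (t - 4)*(t + 4)*(t^2 - 10*t + 25) = (t - 5)*(t - 4)*(t + 4)*(t - 5)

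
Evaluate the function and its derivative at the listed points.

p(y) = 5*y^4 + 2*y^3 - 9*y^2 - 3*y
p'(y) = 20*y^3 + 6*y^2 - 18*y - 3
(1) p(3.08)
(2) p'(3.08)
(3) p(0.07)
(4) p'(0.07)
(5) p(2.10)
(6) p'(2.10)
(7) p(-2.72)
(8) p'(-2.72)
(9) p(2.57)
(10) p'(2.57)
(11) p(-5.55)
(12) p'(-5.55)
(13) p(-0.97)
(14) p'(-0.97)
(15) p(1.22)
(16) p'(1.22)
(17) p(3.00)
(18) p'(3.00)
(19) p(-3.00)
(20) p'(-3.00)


(1) = 413.78
(2) = 582.84
(3) = -0.25
(4) = -4.22
(5) = 69.77
(6) = 170.88
(7) = 175.01
(8) = -312.12
(9) = 184.92
(10) = 329.86
(11) = 4141.49
(12) = -3137.36
(13) = -2.96
(14) = 1.85
(15) = -2.35
(16) = 20.29
(17) = 369.00
(18) = 537.00
(19) = 279.00
(20) = -435.00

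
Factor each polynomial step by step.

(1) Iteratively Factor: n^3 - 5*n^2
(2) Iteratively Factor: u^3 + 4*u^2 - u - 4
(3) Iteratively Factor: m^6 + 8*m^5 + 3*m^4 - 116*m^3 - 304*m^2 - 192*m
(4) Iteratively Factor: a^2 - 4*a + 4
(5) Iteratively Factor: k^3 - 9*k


(1) = (n - 5)*(n^2) = n*(n - 5)*(n)
(2) = (u + 1)*(u^2 + 3*u - 4) = (u + 1)*(u + 4)*(u - 1)
(3) = (m + 4)*(m^5 + 4*m^4 - 13*m^3 - 64*m^2 - 48*m) = (m + 1)*(m + 4)*(m^4 + 3*m^3 - 16*m^2 - 48*m) = m*(m + 1)*(m + 4)*(m^3 + 3*m^2 - 16*m - 48) = m*(m - 4)*(m + 1)*(m + 4)*(m^2 + 7*m + 12) = m*(m - 4)*(m + 1)*(m + 3)*(m + 4)*(m + 4)
(4) = (a - 2)*(a - 2)
(5) = (k + 3)*(k^2 - 3*k) = (k - 3)*(k + 3)*(k)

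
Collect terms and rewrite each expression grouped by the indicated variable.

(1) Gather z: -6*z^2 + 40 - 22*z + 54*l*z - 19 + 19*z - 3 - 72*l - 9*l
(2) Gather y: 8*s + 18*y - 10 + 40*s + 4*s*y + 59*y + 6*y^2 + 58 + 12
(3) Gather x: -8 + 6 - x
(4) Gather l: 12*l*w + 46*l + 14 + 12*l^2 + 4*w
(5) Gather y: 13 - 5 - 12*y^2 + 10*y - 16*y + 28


(1) = -81*l - 6*z^2 + z*(54*l - 3) + 18
(2) = 48*s + 6*y^2 + y*(4*s + 77) + 60
(3) = -x - 2
(4) = 12*l^2 + l*(12*w + 46) + 4*w + 14
(5) = -12*y^2 - 6*y + 36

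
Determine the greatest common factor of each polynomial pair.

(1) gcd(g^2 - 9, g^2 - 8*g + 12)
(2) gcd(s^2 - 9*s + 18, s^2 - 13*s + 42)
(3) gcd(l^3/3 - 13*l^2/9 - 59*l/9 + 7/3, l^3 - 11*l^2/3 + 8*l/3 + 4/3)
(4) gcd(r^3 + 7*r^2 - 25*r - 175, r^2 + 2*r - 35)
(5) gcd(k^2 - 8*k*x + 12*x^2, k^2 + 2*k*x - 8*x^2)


(1) = gcd((g - 3)*(g + 3), (g - 6)*(g - 2)) = 1
(2) = gcd((s - 6)*(s - 3), (s - 7)*(s - 6)) = s - 6
(3) = gcd((l/3 + 1)*(l - 7)*(l - 1/3), (l - 2)^2*(l + 1/3)) = 1
(4) = r^2 + 2*r - 35
(5) = -k + 2*x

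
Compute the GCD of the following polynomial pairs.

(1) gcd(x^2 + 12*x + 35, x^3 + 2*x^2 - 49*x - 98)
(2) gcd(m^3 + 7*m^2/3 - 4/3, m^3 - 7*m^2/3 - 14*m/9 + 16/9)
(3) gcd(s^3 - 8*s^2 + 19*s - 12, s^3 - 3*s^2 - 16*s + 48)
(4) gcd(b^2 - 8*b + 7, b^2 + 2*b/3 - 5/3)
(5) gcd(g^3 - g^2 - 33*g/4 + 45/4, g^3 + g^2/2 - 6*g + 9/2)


(1) = gcd((x + 5)*(x + 7), (x - 7)*(x + 2)*(x + 7)) = x + 7
(2) = gcd((m - 2/3)*(m + 1)*(m + 2), (m - 8/3)*(m - 2/3)*(m + 1)) = m^2 + m/3 - 2/3
(3) = gcd((s - 4)*(s - 3)*(s - 1), (s - 4)*(s - 3)*(s + 4)) = s^2 - 7*s + 12
(4) = b - 1
(5) = g^2 + 3*g/2 - 9/2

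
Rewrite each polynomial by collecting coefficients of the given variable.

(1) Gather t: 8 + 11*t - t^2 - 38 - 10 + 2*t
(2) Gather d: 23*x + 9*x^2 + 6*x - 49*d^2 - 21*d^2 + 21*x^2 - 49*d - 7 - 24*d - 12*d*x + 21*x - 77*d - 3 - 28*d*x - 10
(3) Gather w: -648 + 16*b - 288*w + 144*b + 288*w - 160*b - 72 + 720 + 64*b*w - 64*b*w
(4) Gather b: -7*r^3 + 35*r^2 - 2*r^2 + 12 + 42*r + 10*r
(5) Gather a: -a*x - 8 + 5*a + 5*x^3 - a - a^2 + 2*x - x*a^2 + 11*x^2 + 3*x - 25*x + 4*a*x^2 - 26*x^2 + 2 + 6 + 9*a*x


(1) = -t^2 + 13*t - 40
(2) = -70*d^2 + d*(-40*x - 150) + 30*x^2 + 50*x - 20
(3) = 0
(4) = -7*r^3 + 33*r^2 + 52*r + 12
(5) = a^2*(-x - 1) + a*(4*x^2 + 8*x + 4) + 5*x^3 - 15*x^2 - 20*x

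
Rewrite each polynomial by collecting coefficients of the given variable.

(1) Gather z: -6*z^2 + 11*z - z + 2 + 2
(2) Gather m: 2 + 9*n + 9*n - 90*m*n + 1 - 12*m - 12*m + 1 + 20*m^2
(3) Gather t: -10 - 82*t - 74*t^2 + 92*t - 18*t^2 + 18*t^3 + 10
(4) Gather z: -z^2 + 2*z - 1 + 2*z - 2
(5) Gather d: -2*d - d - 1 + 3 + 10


(1) = -6*z^2 + 10*z + 4
(2) = 20*m^2 + m*(-90*n - 24) + 18*n + 4
(3) = 18*t^3 - 92*t^2 + 10*t
(4) = -z^2 + 4*z - 3
(5) = 12 - 3*d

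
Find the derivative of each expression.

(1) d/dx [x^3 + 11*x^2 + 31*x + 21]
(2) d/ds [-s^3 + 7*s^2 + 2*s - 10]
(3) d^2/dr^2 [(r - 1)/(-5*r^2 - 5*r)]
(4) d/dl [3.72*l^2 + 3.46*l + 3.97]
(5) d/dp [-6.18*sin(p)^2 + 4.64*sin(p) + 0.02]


(1) = 3*x^2 + 22*x + 31
(2) = -3*s^2 + 14*s + 2
(3) = 2*(3*r^2*(r + 1) - (r - 1)*(2*r + 1)^2)/(5*r^3*(r + 1)^3)
(4) = 7.44*l + 3.46
(5) = (4.64 - 12.36*sin(p))*cos(p)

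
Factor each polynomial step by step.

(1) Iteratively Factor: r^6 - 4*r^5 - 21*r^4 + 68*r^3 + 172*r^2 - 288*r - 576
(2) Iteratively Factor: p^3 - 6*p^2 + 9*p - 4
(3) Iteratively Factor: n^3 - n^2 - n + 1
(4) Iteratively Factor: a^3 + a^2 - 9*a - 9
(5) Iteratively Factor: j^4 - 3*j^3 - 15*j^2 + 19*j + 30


(1) = (r - 3)*(r^5 - r^4 - 24*r^3 - 4*r^2 + 160*r + 192) = (r - 4)*(r - 3)*(r^4 + 3*r^3 - 12*r^2 - 52*r - 48) = (r - 4)*(r - 3)*(r + 3)*(r^3 - 12*r - 16) = (r - 4)^2*(r - 3)*(r + 3)*(r^2 + 4*r + 4) = (r - 4)^2*(r - 3)*(r + 2)*(r + 3)*(r + 2)
(2) = (p - 1)*(p^2 - 5*p + 4) = (p - 1)^2*(p - 4)
(3) = (n - 1)*(n^2 - 1) = (n - 1)^2*(n + 1)
(4) = (a + 3)*(a^2 - 2*a - 3) = (a - 3)*(a + 3)*(a + 1)
(5) = (j - 2)*(j^3 - j^2 - 17*j - 15) = (j - 2)*(j + 1)*(j^2 - 2*j - 15) = (j - 2)*(j + 1)*(j + 3)*(j - 5)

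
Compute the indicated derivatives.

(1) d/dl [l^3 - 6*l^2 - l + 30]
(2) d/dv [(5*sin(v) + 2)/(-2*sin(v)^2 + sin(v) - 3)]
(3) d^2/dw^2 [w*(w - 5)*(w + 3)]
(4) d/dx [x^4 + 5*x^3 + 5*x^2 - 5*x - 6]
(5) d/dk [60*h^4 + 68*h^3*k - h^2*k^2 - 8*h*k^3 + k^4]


(1) = 3*l^2 - 12*l - 1
(2) = (10*sin(v)^2 + 8*sin(v) - 17)*cos(v)/(-sin(v) - cos(2*v) + 4)^2
(3) = 6*w - 4
(4) = 4*x^3 + 15*x^2 + 10*x - 5
(5) = 68*h^3 - 2*h^2*k - 24*h*k^2 + 4*k^3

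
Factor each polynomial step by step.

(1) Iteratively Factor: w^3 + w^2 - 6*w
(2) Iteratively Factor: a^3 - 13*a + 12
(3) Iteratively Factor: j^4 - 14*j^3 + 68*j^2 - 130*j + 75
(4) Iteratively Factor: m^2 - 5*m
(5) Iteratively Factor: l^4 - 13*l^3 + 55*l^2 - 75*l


(1) = (w - 2)*(w^2 + 3*w) = w*(w - 2)*(w + 3)
(2) = (a + 4)*(a^2 - 4*a + 3) = (a - 1)*(a + 4)*(a - 3)
(3) = (j - 3)*(j^3 - 11*j^2 + 35*j - 25) = (j - 3)*(j - 1)*(j^2 - 10*j + 25) = (j - 5)*(j - 3)*(j - 1)*(j - 5)
(4) = (m - 5)*(m)
(5) = (l - 5)*(l^3 - 8*l^2 + 15*l) = l*(l - 5)*(l^2 - 8*l + 15) = l*(l - 5)*(l - 3)*(l - 5)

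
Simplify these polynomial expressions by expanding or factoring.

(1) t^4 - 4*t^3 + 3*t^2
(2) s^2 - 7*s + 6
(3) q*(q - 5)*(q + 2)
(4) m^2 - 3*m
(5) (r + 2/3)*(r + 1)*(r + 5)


(1) = t^2*(t - 3)*(t - 1)
(2) = (s - 6)*(s - 1)
(3) = q^3 - 3*q^2 - 10*q
(4) = m*(m - 3)
(5) = r^3 + 20*r^2/3 + 9*r + 10/3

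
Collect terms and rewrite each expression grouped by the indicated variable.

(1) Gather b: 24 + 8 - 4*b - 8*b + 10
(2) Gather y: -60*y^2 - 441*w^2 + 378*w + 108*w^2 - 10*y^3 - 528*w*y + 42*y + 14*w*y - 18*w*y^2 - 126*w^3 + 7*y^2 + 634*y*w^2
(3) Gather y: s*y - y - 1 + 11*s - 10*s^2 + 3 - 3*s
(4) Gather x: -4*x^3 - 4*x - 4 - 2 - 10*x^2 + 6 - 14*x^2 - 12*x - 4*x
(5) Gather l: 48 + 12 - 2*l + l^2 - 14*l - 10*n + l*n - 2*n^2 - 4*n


(1) = 42 - 12*b
(2) = -126*w^3 - 333*w^2 + 378*w - 10*y^3 + y^2*(-18*w - 53) + y*(634*w^2 - 514*w + 42)
(3) = -10*s^2 + 8*s + y*(s - 1) + 2
(4) = -4*x^3 - 24*x^2 - 20*x
(5) = l^2 + l*(n - 16) - 2*n^2 - 14*n + 60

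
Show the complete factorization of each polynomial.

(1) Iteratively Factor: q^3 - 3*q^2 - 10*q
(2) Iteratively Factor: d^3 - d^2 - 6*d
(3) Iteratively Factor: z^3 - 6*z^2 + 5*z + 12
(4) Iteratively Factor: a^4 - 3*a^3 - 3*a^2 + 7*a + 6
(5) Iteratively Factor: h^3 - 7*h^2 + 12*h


(1) = (q - 5)*(q^2 + 2*q) = (q - 5)*(q + 2)*(q)
(2) = (d)*(d^2 - d - 6) = d*(d + 2)*(d - 3)
(3) = (z - 4)*(z^2 - 2*z - 3) = (z - 4)*(z + 1)*(z - 3)
(4) = (a + 1)*(a^3 - 4*a^2 + a + 6) = (a - 3)*(a + 1)*(a^2 - a - 2) = (a - 3)*(a - 2)*(a + 1)*(a + 1)
(5) = (h - 3)*(h^2 - 4*h) = h*(h - 3)*(h - 4)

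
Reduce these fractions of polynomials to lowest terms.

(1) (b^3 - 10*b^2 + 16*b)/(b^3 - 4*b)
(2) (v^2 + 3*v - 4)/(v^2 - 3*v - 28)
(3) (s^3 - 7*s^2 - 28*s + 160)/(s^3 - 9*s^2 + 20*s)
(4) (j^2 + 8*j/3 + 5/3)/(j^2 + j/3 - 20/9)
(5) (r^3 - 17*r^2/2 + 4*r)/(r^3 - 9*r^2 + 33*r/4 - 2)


(1) = (b - 8)/(b + 2)
(2) = (v - 1)/(v - 7)
(3) = (s^2 - 3*s - 40)/(s^2 - 5*s)
(4) = (3*j + 3)/(3*j - 4)
(5) = 2*r/(2*r - 1)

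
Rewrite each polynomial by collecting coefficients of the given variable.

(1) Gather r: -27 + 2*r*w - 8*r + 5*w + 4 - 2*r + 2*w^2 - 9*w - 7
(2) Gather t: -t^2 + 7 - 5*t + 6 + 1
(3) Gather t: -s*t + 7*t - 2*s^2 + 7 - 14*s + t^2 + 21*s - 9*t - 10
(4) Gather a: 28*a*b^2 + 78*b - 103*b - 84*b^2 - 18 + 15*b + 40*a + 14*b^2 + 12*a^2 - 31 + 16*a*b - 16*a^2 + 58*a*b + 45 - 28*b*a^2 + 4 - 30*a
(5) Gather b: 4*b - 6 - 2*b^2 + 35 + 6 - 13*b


(1) = r*(2*w - 10) + 2*w^2 - 4*w - 30
(2) = -t^2 - 5*t + 14
(3) = -2*s^2 + 7*s + t^2 + t*(-s - 2) - 3
(4) = a^2*(-28*b - 4) + a*(28*b^2 + 74*b + 10) - 70*b^2 - 10*b
(5) = -2*b^2 - 9*b + 35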